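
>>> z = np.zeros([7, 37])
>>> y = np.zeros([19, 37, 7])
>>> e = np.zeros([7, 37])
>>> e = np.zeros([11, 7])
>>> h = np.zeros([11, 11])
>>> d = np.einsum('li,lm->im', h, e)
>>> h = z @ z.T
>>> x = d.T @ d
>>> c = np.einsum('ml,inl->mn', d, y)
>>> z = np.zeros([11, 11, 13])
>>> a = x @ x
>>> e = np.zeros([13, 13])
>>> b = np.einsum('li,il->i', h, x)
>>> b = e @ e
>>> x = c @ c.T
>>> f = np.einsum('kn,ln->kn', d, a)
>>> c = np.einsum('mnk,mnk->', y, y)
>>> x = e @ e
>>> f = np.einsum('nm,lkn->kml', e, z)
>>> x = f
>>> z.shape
(11, 11, 13)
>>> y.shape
(19, 37, 7)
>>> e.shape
(13, 13)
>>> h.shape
(7, 7)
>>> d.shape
(11, 7)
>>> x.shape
(11, 13, 11)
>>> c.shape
()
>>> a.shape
(7, 7)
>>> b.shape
(13, 13)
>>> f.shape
(11, 13, 11)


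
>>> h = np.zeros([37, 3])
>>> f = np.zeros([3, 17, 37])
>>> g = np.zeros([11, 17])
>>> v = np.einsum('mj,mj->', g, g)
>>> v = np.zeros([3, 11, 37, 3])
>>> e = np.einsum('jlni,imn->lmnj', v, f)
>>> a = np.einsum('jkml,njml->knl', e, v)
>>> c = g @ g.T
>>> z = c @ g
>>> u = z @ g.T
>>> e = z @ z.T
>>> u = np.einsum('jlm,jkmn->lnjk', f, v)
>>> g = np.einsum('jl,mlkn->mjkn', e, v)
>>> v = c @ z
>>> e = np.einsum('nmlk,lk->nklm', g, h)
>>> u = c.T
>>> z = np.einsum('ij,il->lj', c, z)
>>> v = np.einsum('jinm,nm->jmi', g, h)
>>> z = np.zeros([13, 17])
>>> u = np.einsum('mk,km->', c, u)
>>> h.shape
(37, 3)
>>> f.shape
(3, 17, 37)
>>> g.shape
(3, 11, 37, 3)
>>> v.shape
(3, 3, 11)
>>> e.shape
(3, 3, 37, 11)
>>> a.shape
(17, 3, 3)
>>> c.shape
(11, 11)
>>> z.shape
(13, 17)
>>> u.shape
()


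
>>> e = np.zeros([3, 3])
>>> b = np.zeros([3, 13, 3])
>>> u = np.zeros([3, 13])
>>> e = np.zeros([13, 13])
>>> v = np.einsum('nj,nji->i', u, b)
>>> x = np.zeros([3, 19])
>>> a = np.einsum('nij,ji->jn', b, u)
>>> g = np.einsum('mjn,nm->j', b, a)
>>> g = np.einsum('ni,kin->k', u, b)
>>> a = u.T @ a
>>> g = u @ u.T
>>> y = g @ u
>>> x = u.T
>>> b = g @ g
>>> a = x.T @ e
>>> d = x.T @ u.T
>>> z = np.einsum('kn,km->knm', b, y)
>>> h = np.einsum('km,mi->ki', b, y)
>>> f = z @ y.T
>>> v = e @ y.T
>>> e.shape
(13, 13)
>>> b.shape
(3, 3)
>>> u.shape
(3, 13)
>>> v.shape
(13, 3)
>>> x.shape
(13, 3)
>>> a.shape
(3, 13)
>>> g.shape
(3, 3)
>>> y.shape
(3, 13)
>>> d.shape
(3, 3)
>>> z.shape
(3, 3, 13)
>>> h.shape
(3, 13)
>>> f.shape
(3, 3, 3)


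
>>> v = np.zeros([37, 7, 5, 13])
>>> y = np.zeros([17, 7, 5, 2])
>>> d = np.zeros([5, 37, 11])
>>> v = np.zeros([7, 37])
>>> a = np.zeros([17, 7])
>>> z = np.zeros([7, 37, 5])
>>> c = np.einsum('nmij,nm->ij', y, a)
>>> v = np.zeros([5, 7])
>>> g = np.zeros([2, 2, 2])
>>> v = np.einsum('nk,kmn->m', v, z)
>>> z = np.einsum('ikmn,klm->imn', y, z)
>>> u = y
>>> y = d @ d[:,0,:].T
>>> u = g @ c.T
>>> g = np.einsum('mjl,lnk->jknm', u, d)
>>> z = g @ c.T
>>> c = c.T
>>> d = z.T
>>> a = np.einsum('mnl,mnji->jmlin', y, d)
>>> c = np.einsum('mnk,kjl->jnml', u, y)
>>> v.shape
(37,)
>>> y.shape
(5, 37, 5)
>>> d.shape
(5, 37, 11, 2)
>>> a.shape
(11, 5, 5, 2, 37)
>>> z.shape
(2, 11, 37, 5)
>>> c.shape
(37, 2, 2, 5)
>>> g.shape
(2, 11, 37, 2)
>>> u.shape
(2, 2, 5)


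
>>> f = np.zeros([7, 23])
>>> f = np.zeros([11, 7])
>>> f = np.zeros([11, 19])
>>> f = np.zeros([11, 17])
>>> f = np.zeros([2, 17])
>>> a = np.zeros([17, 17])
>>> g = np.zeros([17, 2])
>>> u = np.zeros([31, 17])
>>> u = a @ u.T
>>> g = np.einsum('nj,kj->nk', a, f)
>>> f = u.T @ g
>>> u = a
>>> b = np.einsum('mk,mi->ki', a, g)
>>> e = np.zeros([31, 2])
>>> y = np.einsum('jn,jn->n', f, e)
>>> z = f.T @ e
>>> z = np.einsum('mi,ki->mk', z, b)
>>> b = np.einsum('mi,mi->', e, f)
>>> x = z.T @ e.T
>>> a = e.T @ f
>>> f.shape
(31, 2)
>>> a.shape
(2, 2)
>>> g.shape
(17, 2)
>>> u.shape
(17, 17)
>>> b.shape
()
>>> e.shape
(31, 2)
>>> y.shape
(2,)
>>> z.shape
(2, 17)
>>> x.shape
(17, 31)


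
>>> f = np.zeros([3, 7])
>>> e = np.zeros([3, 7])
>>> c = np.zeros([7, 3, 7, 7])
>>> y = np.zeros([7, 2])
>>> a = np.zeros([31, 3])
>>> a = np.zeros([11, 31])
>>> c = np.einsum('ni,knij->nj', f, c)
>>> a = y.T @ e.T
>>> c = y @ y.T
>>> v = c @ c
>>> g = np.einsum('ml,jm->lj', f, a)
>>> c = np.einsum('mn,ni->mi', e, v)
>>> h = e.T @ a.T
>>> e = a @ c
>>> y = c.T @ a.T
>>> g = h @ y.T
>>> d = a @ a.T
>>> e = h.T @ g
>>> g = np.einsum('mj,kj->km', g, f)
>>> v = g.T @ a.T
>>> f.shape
(3, 7)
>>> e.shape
(2, 7)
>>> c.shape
(3, 7)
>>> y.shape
(7, 2)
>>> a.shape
(2, 3)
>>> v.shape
(7, 2)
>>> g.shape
(3, 7)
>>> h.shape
(7, 2)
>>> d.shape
(2, 2)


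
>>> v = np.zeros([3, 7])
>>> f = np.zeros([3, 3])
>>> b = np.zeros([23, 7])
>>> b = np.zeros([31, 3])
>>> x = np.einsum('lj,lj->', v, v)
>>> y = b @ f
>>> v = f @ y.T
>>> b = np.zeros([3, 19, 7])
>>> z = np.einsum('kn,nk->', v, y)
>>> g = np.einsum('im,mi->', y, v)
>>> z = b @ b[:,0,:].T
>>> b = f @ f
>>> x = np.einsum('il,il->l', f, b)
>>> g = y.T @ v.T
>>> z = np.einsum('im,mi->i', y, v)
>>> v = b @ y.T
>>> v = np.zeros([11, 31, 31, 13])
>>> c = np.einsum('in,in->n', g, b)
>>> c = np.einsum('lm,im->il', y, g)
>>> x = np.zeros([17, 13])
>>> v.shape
(11, 31, 31, 13)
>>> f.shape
(3, 3)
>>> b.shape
(3, 3)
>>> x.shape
(17, 13)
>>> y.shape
(31, 3)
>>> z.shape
(31,)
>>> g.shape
(3, 3)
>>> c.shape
(3, 31)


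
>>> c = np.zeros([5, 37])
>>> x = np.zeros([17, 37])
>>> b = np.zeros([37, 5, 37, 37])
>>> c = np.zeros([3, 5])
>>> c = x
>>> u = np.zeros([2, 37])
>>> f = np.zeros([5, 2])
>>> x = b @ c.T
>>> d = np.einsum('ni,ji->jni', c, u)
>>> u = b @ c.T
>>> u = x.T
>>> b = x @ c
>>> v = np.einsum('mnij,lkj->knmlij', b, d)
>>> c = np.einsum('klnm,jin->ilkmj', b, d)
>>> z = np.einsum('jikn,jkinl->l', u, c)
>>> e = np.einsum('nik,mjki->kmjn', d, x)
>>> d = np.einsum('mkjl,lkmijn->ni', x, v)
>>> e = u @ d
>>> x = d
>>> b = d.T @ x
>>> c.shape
(17, 5, 37, 37, 2)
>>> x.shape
(37, 2)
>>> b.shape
(2, 2)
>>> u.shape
(17, 37, 5, 37)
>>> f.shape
(5, 2)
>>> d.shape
(37, 2)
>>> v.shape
(17, 5, 37, 2, 37, 37)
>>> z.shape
(2,)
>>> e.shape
(17, 37, 5, 2)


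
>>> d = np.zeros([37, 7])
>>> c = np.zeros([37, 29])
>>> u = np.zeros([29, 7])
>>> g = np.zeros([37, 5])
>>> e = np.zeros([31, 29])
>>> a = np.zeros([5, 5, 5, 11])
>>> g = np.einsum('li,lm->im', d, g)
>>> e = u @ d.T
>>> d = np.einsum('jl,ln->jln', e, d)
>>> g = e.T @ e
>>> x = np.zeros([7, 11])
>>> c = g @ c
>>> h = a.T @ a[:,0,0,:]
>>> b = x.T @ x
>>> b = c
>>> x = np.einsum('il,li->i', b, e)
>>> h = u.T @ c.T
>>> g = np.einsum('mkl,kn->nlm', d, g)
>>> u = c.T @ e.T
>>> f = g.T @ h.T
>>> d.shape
(29, 37, 7)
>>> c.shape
(37, 29)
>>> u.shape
(29, 29)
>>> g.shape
(37, 7, 29)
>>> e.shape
(29, 37)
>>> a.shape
(5, 5, 5, 11)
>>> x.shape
(37,)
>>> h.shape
(7, 37)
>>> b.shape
(37, 29)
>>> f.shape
(29, 7, 7)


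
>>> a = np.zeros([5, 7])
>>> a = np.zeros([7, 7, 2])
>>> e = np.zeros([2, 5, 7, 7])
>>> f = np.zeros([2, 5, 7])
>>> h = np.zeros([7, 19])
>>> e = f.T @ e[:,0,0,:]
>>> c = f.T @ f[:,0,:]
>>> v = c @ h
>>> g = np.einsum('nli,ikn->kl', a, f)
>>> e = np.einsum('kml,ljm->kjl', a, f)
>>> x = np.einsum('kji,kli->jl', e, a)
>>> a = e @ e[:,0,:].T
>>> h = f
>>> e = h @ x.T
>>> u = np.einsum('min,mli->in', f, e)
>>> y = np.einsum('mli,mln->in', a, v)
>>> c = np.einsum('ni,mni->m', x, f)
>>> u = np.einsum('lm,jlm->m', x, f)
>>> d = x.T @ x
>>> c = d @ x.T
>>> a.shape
(7, 5, 7)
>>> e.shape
(2, 5, 5)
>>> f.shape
(2, 5, 7)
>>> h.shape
(2, 5, 7)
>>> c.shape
(7, 5)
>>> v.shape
(7, 5, 19)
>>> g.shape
(5, 7)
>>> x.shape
(5, 7)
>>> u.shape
(7,)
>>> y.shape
(7, 19)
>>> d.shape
(7, 7)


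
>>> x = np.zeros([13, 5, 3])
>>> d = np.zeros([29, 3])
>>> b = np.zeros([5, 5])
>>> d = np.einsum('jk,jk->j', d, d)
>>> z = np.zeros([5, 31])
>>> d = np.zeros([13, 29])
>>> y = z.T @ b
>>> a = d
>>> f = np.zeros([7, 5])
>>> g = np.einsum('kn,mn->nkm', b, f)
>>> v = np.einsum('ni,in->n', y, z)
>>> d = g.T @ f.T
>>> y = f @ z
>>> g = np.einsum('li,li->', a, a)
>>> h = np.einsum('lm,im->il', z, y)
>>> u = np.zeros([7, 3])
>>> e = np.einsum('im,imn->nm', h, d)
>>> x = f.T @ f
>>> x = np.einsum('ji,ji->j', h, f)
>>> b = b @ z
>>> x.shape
(7,)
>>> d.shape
(7, 5, 7)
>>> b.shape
(5, 31)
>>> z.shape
(5, 31)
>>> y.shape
(7, 31)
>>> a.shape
(13, 29)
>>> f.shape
(7, 5)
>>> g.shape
()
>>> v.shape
(31,)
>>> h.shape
(7, 5)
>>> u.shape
(7, 3)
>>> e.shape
(7, 5)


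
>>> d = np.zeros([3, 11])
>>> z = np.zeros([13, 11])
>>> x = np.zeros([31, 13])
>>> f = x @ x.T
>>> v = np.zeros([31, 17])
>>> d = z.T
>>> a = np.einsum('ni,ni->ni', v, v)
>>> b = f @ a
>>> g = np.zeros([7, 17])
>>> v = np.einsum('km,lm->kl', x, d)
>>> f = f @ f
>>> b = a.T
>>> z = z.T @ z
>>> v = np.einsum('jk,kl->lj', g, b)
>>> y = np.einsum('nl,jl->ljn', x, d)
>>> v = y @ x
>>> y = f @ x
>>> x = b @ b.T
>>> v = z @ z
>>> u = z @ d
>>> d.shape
(11, 13)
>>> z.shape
(11, 11)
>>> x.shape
(17, 17)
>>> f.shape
(31, 31)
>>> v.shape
(11, 11)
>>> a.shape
(31, 17)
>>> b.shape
(17, 31)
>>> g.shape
(7, 17)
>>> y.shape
(31, 13)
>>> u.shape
(11, 13)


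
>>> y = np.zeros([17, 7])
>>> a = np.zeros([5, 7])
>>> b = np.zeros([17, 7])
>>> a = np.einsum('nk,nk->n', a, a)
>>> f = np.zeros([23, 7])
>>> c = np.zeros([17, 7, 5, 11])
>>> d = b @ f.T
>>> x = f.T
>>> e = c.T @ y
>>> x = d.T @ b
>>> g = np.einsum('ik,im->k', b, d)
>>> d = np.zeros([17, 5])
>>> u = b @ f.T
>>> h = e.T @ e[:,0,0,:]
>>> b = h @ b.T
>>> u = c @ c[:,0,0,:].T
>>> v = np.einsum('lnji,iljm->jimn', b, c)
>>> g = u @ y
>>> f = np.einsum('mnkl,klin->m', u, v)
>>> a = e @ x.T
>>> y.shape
(17, 7)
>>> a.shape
(11, 5, 7, 23)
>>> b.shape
(7, 7, 5, 17)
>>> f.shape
(17,)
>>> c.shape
(17, 7, 5, 11)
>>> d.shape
(17, 5)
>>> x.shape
(23, 7)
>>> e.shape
(11, 5, 7, 7)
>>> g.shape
(17, 7, 5, 7)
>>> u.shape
(17, 7, 5, 17)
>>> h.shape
(7, 7, 5, 7)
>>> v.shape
(5, 17, 11, 7)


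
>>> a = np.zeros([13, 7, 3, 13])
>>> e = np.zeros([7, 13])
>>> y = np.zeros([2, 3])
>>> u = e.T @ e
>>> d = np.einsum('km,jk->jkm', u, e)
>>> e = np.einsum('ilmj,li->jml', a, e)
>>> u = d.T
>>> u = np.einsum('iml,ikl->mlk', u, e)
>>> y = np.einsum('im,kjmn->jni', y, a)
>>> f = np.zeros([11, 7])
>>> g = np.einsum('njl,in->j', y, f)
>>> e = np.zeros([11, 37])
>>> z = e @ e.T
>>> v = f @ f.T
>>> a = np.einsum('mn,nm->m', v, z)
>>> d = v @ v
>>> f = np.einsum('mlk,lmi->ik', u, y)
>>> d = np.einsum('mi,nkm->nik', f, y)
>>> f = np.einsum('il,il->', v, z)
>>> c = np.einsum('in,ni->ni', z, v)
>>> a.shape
(11,)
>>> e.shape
(11, 37)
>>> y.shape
(7, 13, 2)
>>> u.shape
(13, 7, 3)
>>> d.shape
(7, 3, 13)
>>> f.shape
()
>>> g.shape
(13,)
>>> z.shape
(11, 11)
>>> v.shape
(11, 11)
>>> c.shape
(11, 11)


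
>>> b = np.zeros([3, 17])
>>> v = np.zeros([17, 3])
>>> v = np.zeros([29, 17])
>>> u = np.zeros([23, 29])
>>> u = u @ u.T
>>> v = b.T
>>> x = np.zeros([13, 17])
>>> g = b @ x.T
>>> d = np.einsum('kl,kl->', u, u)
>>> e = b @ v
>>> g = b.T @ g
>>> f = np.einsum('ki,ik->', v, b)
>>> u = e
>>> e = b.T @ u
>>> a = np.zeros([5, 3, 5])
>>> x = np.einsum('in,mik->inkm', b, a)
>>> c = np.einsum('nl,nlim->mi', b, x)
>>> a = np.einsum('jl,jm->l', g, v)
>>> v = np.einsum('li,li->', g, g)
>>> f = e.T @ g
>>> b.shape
(3, 17)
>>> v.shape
()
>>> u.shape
(3, 3)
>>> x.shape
(3, 17, 5, 5)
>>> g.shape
(17, 13)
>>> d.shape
()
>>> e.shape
(17, 3)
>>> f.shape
(3, 13)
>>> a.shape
(13,)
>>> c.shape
(5, 5)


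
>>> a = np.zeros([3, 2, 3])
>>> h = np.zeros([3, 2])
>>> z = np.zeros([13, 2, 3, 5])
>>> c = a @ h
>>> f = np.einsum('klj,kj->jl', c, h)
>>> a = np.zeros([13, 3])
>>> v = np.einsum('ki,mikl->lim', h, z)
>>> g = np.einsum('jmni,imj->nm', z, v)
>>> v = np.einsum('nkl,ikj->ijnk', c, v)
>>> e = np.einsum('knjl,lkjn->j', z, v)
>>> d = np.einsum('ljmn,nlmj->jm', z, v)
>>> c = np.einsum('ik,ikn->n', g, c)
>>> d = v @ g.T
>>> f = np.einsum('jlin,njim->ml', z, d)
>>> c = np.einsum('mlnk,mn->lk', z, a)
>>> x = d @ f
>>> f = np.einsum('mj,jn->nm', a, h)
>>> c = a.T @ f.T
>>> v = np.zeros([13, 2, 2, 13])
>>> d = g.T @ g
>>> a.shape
(13, 3)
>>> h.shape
(3, 2)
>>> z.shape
(13, 2, 3, 5)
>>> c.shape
(3, 2)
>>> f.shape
(2, 13)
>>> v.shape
(13, 2, 2, 13)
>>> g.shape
(3, 2)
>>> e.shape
(3,)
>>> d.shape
(2, 2)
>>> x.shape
(5, 13, 3, 2)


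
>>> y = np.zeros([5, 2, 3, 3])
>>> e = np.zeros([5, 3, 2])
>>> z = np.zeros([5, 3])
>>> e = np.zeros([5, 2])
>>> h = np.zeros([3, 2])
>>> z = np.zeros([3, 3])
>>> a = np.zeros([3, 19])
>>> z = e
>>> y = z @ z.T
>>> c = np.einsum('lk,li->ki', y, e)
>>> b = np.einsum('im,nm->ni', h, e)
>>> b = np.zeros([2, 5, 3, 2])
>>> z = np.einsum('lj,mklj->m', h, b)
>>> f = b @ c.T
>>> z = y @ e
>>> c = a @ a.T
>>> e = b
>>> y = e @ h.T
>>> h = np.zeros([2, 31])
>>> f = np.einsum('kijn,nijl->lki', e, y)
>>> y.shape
(2, 5, 3, 3)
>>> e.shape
(2, 5, 3, 2)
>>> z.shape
(5, 2)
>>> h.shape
(2, 31)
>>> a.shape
(3, 19)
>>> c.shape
(3, 3)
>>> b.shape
(2, 5, 3, 2)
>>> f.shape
(3, 2, 5)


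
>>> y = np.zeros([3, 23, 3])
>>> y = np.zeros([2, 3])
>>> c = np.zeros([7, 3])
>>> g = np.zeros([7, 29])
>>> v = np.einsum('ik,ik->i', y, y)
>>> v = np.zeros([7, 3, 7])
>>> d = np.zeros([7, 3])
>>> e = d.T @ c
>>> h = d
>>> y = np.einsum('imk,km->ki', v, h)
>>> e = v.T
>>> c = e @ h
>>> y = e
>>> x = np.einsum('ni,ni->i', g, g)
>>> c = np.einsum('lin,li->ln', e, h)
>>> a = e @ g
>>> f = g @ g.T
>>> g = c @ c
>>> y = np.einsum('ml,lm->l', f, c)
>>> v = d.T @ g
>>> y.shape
(7,)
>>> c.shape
(7, 7)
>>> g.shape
(7, 7)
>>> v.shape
(3, 7)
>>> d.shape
(7, 3)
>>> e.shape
(7, 3, 7)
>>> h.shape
(7, 3)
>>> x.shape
(29,)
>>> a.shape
(7, 3, 29)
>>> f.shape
(7, 7)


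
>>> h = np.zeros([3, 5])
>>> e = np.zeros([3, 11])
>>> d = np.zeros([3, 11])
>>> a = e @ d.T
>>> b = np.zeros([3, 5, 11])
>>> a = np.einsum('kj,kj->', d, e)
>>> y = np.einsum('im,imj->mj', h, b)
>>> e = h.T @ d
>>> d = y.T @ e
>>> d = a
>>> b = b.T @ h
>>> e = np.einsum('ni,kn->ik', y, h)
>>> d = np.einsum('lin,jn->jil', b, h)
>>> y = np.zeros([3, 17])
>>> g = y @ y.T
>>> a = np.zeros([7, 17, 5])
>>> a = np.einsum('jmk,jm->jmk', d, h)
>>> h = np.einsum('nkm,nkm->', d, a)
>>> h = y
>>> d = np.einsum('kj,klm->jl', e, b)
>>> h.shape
(3, 17)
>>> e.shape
(11, 3)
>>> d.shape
(3, 5)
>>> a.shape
(3, 5, 11)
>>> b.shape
(11, 5, 5)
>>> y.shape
(3, 17)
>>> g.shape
(3, 3)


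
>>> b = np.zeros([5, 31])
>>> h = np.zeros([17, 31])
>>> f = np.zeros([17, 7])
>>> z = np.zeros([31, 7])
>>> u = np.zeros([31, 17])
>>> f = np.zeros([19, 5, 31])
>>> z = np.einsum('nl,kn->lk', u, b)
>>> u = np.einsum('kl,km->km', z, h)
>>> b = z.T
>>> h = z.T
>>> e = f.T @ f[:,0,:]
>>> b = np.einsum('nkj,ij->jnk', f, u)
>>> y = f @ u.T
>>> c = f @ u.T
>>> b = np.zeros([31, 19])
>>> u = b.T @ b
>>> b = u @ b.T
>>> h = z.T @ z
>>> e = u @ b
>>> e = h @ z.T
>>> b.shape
(19, 31)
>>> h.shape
(5, 5)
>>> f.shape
(19, 5, 31)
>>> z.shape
(17, 5)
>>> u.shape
(19, 19)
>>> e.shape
(5, 17)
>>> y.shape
(19, 5, 17)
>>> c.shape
(19, 5, 17)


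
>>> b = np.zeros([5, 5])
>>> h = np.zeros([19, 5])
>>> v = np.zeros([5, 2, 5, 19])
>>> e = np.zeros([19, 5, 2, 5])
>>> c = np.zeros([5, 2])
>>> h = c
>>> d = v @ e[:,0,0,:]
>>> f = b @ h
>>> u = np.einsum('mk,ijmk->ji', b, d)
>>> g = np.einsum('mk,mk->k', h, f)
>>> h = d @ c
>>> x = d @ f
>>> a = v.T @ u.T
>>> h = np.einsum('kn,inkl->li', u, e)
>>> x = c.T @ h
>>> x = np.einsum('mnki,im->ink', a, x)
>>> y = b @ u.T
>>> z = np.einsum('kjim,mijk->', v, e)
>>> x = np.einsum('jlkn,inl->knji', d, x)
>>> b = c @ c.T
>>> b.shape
(5, 5)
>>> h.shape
(5, 19)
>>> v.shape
(5, 2, 5, 19)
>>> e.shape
(19, 5, 2, 5)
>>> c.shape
(5, 2)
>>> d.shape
(5, 2, 5, 5)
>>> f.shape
(5, 2)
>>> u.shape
(2, 5)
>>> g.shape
(2,)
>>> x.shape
(5, 5, 5, 2)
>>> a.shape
(19, 5, 2, 2)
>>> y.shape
(5, 2)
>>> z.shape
()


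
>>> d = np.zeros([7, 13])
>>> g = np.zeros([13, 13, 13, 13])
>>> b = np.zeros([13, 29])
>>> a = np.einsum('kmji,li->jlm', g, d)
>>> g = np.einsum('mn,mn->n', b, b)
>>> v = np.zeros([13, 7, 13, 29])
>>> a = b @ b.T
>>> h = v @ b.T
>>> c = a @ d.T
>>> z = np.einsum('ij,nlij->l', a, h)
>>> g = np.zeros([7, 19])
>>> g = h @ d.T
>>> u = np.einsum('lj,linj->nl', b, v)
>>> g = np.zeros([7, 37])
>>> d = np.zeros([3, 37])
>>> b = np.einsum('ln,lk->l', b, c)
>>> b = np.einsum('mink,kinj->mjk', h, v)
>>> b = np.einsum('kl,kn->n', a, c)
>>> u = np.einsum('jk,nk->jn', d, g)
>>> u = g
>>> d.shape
(3, 37)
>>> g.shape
(7, 37)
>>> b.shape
(7,)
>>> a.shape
(13, 13)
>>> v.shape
(13, 7, 13, 29)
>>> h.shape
(13, 7, 13, 13)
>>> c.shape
(13, 7)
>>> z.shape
(7,)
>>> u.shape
(7, 37)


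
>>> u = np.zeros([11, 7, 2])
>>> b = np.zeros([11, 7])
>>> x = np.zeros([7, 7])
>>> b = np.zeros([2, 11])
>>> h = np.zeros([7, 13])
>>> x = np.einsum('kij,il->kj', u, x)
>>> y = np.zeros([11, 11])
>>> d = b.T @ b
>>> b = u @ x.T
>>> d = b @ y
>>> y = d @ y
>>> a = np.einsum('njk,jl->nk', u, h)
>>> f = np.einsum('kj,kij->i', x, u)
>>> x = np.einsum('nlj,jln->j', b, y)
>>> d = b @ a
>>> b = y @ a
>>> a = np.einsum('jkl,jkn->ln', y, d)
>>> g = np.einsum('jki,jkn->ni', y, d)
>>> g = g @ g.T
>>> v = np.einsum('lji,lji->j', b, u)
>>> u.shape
(11, 7, 2)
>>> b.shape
(11, 7, 2)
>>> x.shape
(11,)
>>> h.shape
(7, 13)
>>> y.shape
(11, 7, 11)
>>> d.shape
(11, 7, 2)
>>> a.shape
(11, 2)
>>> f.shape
(7,)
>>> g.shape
(2, 2)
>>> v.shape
(7,)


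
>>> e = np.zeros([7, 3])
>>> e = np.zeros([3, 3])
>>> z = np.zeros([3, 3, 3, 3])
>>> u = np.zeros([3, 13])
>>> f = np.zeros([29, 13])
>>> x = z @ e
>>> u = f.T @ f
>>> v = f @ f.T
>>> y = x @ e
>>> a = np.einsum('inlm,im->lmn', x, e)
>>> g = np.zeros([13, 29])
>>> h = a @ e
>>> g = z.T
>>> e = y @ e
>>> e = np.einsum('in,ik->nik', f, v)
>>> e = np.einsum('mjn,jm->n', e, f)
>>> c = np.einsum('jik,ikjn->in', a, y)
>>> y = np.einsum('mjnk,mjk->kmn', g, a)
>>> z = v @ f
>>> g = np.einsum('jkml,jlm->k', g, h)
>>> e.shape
(29,)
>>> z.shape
(29, 13)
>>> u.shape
(13, 13)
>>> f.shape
(29, 13)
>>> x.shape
(3, 3, 3, 3)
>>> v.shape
(29, 29)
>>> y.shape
(3, 3, 3)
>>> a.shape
(3, 3, 3)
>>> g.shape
(3,)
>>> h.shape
(3, 3, 3)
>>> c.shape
(3, 3)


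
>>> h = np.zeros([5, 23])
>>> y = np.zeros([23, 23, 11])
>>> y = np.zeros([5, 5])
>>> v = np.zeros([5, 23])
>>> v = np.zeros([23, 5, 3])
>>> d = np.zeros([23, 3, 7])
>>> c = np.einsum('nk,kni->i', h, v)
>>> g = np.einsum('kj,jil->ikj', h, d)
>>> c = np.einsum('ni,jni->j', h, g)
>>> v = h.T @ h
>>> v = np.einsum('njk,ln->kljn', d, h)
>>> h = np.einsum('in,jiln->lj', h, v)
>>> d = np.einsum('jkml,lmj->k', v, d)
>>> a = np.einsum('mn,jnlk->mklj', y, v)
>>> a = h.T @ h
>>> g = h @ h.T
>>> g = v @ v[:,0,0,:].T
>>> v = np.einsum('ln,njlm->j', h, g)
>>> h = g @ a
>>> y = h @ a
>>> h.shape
(7, 5, 3, 7)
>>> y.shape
(7, 5, 3, 7)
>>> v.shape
(5,)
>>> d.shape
(5,)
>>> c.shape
(3,)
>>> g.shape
(7, 5, 3, 7)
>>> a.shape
(7, 7)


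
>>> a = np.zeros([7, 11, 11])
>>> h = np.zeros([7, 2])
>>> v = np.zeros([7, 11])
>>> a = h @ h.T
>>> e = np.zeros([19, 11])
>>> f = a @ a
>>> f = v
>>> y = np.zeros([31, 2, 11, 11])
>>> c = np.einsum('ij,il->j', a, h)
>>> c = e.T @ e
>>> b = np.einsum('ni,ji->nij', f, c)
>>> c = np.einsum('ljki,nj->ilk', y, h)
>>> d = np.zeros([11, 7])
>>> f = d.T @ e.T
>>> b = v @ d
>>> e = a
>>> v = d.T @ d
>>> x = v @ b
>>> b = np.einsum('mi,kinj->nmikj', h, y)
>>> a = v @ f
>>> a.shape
(7, 19)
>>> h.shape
(7, 2)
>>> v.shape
(7, 7)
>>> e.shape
(7, 7)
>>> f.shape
(7, 19)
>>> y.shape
(31, 2, 11, 11)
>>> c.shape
(11, 31, 11)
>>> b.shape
(11, 7, 2, 31, 11)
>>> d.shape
(11, 7)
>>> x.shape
(7, 7)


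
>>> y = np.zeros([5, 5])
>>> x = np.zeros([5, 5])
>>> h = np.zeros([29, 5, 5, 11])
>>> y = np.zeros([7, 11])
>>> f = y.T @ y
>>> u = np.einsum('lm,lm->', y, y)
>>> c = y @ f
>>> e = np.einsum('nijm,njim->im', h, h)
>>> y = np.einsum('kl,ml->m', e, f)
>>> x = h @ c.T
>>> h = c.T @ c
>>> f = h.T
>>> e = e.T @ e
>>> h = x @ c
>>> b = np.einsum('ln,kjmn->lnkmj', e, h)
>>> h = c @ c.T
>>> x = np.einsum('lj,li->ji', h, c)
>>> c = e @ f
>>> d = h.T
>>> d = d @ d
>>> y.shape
(11,)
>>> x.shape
(7, 11)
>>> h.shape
(7, 7)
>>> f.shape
(11, 11)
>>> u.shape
()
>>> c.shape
(11, 11)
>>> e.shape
(11, 11)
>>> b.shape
(11, 11, 29, 5, 5)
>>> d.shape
(7, 7)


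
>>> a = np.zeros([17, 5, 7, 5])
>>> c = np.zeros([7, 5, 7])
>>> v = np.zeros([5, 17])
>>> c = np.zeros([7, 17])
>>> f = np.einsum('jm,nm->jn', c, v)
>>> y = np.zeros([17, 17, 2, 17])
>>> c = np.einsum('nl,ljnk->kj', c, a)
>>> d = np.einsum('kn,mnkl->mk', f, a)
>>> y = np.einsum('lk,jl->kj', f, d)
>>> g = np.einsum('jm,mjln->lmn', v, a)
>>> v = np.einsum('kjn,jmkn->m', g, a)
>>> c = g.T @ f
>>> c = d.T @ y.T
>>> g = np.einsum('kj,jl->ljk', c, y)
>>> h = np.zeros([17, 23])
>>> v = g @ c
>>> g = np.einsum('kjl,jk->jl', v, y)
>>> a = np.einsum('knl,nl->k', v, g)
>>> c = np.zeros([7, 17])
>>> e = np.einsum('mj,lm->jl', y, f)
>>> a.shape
(17,)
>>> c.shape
(7, 17)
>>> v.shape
(17, 5, 5)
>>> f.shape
(7, 5)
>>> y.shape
(5, 17)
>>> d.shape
(17, 7)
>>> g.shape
(5, 5)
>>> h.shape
(17, 23)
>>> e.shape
(17, 7)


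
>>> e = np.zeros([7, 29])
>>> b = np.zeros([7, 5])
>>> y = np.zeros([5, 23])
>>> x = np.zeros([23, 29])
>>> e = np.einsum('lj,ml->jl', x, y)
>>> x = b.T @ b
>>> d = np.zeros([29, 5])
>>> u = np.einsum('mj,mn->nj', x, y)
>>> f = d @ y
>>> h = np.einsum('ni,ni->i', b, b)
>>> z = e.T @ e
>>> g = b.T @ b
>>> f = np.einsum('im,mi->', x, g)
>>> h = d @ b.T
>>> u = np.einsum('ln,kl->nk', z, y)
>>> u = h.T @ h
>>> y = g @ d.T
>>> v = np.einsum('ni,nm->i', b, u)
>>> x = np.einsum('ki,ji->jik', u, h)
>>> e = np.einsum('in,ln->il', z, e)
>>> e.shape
(23, 29)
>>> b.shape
(7, 5)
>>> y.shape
(5, 29)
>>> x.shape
(29, 7, 7)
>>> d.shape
(29, 5)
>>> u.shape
(7, 7)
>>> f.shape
()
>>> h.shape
(29, 7)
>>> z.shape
(23, 23)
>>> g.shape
(5, 5)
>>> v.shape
(5,)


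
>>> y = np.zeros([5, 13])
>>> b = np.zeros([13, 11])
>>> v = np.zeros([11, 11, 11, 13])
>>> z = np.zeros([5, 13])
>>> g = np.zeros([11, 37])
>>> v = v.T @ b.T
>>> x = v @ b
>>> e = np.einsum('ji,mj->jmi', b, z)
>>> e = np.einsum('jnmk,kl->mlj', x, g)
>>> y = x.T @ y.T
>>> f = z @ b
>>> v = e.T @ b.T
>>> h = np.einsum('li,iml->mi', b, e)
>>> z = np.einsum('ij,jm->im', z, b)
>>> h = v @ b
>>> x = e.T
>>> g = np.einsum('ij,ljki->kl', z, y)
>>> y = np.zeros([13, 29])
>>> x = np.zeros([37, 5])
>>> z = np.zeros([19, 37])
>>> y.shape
(13, 29)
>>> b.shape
(13, 11)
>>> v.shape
(13, 37, 13)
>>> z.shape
(19, 37)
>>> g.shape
(11, 11)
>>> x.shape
(37, 5)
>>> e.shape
(11, 37, 13)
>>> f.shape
(5, 11)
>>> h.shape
(13, 37, 11)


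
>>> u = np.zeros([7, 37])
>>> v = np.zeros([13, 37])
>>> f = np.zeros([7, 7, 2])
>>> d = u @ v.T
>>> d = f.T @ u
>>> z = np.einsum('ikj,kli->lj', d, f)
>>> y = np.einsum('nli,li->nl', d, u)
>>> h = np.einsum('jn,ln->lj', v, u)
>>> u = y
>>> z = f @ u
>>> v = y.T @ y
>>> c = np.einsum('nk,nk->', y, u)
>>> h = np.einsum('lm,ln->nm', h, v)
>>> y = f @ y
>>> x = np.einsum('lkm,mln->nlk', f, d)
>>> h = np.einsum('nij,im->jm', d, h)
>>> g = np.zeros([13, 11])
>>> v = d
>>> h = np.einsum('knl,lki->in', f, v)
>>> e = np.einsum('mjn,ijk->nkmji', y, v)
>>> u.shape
(2, 7)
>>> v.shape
(2, 7, 37)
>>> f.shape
(7, 7, 2)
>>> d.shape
(2, 7, 37)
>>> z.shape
(7, 7, 7)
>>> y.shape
(7, 7, 7)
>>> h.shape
(37, 7)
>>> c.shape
()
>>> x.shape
(37, 7, 7)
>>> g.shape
(13, 11)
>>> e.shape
(7, 37, 7, 7, 2)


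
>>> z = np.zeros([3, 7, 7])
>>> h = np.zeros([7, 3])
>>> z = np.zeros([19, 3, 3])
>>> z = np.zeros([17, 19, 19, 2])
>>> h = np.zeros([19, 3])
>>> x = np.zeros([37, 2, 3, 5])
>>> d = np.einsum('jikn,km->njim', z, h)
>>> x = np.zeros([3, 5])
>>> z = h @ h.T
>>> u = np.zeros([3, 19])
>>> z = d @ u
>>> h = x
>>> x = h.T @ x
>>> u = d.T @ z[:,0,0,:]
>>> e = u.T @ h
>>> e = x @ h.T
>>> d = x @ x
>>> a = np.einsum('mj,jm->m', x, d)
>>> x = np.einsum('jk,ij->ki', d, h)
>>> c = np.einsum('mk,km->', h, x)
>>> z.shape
(2, 17, 19, 19)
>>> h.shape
(3, 5)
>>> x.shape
(5, 3)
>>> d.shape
(5, 5)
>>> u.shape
(3, 19, 17, 19)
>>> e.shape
(5, 3)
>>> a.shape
(5,)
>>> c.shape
()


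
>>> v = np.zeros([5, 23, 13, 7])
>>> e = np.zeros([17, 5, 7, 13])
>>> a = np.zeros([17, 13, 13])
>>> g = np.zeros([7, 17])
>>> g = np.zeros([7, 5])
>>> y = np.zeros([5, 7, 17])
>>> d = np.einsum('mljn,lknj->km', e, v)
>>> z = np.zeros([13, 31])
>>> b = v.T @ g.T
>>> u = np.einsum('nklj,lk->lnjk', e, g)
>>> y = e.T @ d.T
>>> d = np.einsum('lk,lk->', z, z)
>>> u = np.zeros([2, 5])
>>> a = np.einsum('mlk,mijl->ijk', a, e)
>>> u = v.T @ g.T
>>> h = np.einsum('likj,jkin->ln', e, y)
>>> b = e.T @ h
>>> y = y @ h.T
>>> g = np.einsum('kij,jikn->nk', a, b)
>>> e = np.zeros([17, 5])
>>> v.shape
(5, 23, 13, 7)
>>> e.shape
(17, 5)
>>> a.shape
(5, 7, 13)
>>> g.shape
(23, 5)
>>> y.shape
(13, 7, 5, 17)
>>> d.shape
()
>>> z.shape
(13, 31)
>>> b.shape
(13, 7, 5, 23)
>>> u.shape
(7, 13, 23, 7)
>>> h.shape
(17, 23)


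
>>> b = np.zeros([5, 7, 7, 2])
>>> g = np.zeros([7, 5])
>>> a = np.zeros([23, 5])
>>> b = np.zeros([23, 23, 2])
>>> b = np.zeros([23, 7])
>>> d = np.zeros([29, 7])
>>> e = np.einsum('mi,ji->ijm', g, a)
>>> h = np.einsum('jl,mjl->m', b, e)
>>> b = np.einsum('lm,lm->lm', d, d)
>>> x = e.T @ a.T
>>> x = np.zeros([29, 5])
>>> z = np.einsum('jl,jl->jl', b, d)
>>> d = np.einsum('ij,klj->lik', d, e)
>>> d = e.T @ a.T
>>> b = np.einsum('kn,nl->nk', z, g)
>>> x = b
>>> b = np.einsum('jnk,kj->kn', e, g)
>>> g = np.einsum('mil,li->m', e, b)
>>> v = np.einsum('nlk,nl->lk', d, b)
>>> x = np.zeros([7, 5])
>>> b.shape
(7, 23)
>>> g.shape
(5,)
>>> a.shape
(23, 5)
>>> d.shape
(7, 23, 23)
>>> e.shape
(5, 23, 7)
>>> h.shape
(5,)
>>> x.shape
(7, 5)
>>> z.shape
(29, 7)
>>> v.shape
(23, 23)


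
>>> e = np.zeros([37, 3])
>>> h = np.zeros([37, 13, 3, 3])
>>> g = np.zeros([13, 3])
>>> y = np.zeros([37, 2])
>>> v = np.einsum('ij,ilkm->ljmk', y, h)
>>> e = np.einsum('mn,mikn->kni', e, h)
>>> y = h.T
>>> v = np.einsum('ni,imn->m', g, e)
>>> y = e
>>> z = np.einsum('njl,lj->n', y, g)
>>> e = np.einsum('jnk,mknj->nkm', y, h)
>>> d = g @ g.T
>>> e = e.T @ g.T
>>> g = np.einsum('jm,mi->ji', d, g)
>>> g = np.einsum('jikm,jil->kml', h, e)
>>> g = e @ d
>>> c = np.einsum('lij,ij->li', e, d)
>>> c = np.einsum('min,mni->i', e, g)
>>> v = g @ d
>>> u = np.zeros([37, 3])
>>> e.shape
(37, 13, 13)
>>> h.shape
(37, 13, 3, 3)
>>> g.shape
(37, 13, 13)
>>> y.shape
(3, 3, 13)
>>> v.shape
(37, 13, 13)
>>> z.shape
(3,)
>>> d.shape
(13, 13)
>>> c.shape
(13,)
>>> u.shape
(37, 3)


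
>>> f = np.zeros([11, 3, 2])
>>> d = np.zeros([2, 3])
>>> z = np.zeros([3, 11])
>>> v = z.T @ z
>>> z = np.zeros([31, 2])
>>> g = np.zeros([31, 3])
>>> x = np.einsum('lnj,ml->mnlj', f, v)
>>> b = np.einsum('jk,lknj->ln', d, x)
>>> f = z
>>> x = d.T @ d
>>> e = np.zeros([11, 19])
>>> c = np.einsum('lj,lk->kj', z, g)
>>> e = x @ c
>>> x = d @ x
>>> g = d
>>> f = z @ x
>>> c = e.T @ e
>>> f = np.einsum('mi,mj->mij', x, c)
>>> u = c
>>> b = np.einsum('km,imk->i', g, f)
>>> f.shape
(2, 3, 2)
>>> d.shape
(2, 3)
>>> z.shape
(31, 2)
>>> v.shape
(11, 11)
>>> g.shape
(2, 3)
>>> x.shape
(2, 3)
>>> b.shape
(2,)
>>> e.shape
(3, 2)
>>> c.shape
(2, 2)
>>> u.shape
(2, 2)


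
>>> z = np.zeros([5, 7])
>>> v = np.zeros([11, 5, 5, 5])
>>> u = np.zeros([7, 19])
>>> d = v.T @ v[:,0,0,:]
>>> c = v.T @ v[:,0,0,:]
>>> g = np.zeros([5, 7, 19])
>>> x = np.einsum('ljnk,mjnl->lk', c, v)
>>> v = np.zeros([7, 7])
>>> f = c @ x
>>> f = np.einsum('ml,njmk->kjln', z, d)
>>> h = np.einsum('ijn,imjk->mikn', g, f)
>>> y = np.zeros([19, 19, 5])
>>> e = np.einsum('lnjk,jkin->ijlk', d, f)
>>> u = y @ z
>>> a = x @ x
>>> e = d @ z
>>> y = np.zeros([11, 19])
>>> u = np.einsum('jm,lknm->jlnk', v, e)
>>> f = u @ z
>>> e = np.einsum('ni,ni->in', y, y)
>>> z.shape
(5, 7)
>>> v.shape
(7, 7)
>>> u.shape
(7, 5, 5, 5)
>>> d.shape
(5, 5, 5, 5)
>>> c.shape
(5, 5, 5, 5)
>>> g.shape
(5, 7, 19)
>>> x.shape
(5, 5)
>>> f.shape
(7, 5, 5, 7)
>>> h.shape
(5, 5, 5, 19)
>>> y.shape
(11, 19)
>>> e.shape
(19, 11)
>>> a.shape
(5, 5)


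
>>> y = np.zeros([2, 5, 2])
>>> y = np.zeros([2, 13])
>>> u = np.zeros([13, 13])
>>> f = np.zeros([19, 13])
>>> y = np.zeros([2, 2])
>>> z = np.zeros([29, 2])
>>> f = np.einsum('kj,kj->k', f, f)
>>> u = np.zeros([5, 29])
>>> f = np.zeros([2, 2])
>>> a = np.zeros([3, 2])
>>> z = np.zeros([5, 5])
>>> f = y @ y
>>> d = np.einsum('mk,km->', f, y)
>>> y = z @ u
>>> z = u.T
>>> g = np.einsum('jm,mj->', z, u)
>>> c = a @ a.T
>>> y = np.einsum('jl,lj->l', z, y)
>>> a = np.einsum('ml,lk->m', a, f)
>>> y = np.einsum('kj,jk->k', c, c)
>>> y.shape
(3,)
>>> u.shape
(5, 29)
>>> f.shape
(2, 2)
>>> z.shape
(29, 5)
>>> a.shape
(3,)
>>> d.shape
()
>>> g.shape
()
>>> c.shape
(3, 3)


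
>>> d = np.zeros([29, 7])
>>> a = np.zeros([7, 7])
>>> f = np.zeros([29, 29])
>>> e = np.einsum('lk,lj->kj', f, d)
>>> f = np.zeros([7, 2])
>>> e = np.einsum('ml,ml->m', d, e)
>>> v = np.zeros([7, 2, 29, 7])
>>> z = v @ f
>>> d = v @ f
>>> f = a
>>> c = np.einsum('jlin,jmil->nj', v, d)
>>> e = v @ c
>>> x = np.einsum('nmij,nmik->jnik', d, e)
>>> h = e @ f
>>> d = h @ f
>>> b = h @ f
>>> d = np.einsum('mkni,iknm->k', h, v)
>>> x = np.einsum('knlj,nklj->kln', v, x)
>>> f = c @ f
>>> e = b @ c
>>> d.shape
(2,)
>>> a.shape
(7, 7)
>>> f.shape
(7, 7)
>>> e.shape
(7, 2, 29, 7)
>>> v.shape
(7, 2, 29, 7)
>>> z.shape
(7, 2, 29, 2)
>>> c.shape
(7, 7)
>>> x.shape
(7, 29, 2)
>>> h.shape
(7, 2, 29, 7)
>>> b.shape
(7, 2, 29, 7)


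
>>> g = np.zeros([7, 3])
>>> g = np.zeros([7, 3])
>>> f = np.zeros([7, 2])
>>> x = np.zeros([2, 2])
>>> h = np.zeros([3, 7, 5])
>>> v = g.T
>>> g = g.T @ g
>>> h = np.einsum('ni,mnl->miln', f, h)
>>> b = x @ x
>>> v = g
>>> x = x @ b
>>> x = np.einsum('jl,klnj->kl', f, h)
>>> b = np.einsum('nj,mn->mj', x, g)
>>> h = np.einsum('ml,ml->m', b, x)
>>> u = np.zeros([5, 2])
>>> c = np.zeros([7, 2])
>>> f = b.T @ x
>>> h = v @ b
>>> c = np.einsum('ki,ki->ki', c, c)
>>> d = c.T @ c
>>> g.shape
(3, 3)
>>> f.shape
(2, 2)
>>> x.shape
(3, 2)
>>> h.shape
(3, 2)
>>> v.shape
(3, 3)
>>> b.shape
(3, 2)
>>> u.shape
(5, 2)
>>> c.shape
(7, 2)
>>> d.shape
(2, 2)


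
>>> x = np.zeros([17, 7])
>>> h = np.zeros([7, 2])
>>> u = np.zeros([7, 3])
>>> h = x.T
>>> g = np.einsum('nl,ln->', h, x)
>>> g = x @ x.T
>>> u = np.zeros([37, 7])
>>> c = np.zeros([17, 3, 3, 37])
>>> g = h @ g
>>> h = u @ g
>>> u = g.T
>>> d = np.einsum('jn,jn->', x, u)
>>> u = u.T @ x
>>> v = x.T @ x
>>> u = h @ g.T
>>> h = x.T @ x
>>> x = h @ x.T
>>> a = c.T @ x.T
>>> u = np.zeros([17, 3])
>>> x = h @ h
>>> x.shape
(7, 7)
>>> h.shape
(7, 7)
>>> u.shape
(17, 3)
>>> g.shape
(7, 17)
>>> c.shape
(17, 3, 3, 37)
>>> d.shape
()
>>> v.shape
(7, 7)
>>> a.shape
(37, 3, 3, 7)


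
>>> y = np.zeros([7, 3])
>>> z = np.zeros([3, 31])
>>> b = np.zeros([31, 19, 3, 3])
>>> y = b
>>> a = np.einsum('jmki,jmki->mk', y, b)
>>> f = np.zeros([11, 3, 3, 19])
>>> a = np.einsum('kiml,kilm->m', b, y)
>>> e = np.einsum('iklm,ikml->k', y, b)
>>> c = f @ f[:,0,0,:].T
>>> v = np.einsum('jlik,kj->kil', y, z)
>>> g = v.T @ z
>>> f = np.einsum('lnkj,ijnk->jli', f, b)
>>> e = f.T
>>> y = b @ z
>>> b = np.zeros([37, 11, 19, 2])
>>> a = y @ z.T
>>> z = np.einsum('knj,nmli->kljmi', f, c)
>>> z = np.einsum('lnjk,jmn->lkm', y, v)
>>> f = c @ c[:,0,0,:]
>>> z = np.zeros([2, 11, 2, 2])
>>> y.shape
(31, 19, 3, 31)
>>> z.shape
(2, 11, 2, 2)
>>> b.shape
(37, 11, 19, 2)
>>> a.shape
(31, 19, 3, 3)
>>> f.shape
(11, 3, 3, 11)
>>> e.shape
(31, 11, 19)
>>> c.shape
(11, 3, 3, 11)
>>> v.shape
(3, 3, 19)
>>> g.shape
(19, 3, 31)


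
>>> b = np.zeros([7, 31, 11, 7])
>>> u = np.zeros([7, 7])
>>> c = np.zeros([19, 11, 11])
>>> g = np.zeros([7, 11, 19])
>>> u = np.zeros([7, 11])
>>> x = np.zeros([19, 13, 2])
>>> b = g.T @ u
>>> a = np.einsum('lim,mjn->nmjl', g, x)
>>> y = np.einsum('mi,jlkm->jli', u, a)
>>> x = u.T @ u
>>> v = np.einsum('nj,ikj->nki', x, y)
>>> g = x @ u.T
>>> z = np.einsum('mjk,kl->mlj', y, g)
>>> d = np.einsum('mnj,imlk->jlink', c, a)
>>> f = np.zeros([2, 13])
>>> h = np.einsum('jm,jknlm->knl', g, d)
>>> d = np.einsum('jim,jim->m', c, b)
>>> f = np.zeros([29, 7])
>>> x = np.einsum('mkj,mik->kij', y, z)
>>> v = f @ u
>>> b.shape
(19, 11, 11)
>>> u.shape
(7, 11)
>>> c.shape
(19, 11, 11)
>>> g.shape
(11, 7)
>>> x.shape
(19, 7, 11)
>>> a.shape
(2, 19, 13, 7)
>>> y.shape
(2, 19, 11)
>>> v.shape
(29, 11)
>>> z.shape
(2, 7, 19)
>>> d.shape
(11,)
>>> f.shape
(29, 7)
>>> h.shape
(13, 2, 11)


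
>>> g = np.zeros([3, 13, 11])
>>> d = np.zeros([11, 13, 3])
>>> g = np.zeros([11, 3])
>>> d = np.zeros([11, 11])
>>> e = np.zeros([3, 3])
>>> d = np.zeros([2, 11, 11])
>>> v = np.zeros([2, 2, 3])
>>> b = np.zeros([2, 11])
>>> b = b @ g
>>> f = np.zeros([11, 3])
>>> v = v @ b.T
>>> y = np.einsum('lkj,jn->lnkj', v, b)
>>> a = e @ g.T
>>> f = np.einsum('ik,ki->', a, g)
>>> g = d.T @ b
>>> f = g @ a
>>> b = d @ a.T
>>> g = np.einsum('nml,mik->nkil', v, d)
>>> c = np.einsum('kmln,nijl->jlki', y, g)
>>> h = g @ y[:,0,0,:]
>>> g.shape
(2, 11, 11, 2)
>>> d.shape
(2, 11, 11)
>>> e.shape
(3, 3)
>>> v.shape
(2, 2, 2)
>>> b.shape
(2, 11, 3)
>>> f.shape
(11, 11, 11)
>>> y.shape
(2, 3, 2, 2)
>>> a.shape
(3, 11)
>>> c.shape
(11, 2, 2, 11)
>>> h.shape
(2, 11, 11, 2)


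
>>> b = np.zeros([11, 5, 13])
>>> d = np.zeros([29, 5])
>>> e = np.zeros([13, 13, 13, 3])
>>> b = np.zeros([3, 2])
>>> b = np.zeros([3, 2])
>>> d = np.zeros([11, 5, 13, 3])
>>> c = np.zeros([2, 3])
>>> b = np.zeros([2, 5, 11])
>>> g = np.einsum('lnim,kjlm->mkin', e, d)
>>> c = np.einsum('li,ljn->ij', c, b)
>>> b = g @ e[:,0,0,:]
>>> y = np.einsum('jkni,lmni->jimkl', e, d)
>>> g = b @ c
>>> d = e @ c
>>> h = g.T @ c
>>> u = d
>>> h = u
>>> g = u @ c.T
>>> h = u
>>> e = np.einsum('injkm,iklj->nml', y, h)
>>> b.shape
(3, 11, 13, 3)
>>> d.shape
(13, 13, 13, 5)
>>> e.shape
(3, 11, 13)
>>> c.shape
(3, 5)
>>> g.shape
(13, 13, 13, 3)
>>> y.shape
(13, 3, 5, 13, 11)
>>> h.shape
(13, 13, 13, 5)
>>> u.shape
(13, 13, 13, 5)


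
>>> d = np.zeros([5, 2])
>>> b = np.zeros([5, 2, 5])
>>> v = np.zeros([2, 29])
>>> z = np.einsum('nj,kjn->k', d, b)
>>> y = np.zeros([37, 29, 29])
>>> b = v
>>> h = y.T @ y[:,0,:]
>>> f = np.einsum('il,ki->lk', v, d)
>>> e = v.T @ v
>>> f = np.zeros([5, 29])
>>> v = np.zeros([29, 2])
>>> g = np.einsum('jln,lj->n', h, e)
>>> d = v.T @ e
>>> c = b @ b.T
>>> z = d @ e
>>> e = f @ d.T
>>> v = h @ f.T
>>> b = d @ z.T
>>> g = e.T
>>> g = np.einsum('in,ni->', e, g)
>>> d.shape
(2, 29)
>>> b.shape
(2, 2)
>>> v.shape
(29, 29, 5)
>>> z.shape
(2, 29)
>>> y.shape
(37, 29, 29)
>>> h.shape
(29, 29, 29)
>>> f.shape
(5, 29)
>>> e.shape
(5, 2)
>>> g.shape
()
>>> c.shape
(2, 2)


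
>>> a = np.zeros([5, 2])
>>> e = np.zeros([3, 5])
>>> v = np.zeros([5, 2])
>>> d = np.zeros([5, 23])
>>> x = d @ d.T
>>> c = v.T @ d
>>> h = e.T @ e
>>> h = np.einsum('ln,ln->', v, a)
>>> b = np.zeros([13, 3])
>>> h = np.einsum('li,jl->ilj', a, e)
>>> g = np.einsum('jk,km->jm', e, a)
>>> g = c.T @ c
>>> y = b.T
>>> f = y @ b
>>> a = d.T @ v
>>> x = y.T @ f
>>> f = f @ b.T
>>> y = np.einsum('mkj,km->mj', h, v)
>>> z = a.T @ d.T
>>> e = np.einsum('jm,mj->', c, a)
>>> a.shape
(23, 2)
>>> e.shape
()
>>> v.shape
(5, 2)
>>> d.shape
(5, 23)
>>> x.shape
(13, 3)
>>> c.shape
(2, 23)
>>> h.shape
(2, 5, 3)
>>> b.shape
(13, 3)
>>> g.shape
(23, 23)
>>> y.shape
(2, 3)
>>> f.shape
(3, 13)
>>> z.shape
(2, 5)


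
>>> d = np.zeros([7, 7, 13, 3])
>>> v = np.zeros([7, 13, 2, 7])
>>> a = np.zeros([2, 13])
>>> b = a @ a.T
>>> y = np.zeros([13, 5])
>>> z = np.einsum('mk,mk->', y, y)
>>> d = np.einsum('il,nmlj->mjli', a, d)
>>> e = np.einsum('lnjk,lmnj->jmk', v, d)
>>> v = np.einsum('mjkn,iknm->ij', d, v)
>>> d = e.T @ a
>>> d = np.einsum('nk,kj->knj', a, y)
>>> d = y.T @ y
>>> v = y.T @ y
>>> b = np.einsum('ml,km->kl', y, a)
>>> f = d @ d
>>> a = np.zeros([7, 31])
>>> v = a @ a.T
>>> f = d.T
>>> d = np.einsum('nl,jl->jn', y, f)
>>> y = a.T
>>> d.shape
(5, 13)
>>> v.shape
(7, 7)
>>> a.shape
(7, 31)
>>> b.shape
(2, 5)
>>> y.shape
(31, 7)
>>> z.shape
()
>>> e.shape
(2, 3, 7)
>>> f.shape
(5, 5)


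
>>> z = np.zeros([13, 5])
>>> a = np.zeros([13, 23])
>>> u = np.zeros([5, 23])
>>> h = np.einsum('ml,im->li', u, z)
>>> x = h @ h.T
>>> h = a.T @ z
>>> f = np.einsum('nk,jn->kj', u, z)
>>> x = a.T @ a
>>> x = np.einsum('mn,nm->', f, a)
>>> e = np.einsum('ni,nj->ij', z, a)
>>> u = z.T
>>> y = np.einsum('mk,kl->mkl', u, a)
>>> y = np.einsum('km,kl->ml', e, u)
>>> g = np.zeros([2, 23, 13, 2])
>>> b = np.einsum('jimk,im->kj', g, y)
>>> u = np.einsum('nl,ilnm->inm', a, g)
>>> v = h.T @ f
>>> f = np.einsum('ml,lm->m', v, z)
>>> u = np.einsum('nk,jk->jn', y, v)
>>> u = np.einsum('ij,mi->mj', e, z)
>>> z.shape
(13, 5)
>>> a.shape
(13, 23)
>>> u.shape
(13, 23)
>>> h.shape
(23, 5)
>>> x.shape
()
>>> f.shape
(5,)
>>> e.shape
(5, 23)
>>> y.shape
(23, 13)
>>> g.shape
(2, 23, 13, 2)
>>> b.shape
(2, 2)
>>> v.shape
(5, 13)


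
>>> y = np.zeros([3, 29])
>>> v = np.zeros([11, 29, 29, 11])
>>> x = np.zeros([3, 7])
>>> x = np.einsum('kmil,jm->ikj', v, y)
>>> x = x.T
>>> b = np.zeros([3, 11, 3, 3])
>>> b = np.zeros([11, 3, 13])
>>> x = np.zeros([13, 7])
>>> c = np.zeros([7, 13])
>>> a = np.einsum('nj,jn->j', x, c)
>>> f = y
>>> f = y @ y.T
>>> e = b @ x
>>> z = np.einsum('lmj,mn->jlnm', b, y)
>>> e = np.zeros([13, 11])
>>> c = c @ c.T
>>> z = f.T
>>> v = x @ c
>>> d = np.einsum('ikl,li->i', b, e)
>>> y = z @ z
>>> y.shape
(3, 3)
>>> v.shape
(13, 7)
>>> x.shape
(13, 7)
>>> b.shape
(11, 3, 13)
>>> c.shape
(7, 7)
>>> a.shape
(7,)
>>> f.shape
(3, 3)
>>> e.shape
(13, 11)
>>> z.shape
(3, 3)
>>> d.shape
(11,)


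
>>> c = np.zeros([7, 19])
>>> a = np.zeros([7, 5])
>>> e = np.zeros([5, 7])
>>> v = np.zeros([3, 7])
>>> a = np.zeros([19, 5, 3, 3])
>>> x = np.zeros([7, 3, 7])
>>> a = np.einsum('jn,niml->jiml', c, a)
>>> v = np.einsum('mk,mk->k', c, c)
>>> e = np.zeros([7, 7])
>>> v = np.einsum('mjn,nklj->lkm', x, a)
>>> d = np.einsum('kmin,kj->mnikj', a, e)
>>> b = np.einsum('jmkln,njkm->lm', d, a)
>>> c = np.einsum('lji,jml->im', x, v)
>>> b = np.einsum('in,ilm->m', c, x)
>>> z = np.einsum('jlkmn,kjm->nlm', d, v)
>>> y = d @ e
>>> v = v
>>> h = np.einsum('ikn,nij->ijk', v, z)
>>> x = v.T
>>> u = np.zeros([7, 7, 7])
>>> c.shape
(7, 5)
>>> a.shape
(7, 5, 3, 3)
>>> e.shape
(7, 7)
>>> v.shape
(3, 5, 7)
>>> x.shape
(7, 5, 3)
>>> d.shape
(5, 3, 3, 7, 7)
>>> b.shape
(7,)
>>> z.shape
(7, 3, 7)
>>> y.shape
(5, 3, 3, 7, 7)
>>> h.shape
(3, 7, 5)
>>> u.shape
(7, 7, 7)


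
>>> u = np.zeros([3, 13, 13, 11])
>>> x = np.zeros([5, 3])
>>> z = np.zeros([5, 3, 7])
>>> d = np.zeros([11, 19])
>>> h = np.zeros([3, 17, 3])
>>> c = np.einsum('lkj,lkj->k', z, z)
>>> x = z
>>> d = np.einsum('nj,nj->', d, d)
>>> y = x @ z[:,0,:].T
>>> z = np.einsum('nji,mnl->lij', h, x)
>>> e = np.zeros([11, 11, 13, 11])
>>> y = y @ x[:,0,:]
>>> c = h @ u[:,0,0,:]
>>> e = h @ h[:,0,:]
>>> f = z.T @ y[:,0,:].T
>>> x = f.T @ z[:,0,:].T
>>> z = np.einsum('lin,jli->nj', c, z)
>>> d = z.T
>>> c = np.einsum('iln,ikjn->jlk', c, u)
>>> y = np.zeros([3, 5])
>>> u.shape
(3, 13, 13, 11)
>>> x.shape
(5, 3, 7)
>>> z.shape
(11, 7)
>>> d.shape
(7, 11)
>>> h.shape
(3, 17, 3)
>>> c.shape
(13, 17, 13)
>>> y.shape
(3, 5)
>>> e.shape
(3, 17, 3)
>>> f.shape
(17, 3, 5)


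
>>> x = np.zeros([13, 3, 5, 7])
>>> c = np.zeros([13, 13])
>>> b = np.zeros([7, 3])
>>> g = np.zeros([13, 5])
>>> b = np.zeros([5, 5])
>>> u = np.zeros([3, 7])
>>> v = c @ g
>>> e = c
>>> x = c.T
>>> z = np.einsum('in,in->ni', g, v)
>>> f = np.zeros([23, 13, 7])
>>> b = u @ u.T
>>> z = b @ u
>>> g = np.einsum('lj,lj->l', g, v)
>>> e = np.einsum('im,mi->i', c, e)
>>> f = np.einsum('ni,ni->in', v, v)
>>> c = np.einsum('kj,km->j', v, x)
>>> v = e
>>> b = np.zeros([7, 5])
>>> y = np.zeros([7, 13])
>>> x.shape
(13, 13)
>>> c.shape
(5,)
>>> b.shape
(7, 5)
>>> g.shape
(13,)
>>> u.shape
(3, 7)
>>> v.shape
(13,)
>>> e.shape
(13,)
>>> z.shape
(3, 7)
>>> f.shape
(5, 13)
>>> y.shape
(7, 13)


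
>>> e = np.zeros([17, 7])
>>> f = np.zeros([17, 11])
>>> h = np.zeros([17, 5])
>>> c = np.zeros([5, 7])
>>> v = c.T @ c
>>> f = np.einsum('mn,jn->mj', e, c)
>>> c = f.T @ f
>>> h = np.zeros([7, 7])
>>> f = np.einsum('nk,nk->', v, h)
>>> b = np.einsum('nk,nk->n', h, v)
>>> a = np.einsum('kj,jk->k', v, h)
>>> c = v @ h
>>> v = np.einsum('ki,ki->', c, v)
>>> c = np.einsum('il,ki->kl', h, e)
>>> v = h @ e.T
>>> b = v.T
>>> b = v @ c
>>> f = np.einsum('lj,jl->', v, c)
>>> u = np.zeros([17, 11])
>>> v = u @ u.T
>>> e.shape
(17, 7)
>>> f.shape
()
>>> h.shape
(7, 7)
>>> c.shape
(17, 7)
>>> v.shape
(17, 17)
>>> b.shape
(7, 7)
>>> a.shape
(7,)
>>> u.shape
(17, 11)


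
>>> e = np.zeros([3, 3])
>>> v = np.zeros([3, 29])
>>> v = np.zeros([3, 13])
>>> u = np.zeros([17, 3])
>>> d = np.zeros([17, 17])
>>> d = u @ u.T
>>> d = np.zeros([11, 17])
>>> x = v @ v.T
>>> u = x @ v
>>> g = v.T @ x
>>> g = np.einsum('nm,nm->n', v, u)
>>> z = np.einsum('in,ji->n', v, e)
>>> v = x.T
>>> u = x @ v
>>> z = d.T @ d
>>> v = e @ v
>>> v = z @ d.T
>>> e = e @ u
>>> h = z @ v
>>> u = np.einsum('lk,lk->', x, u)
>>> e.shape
(3, 3)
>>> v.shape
(17, 11)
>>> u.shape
()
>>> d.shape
(11, 17)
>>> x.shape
(3, 3)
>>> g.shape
(3,)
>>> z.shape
(17, 17)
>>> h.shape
(17, 11)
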